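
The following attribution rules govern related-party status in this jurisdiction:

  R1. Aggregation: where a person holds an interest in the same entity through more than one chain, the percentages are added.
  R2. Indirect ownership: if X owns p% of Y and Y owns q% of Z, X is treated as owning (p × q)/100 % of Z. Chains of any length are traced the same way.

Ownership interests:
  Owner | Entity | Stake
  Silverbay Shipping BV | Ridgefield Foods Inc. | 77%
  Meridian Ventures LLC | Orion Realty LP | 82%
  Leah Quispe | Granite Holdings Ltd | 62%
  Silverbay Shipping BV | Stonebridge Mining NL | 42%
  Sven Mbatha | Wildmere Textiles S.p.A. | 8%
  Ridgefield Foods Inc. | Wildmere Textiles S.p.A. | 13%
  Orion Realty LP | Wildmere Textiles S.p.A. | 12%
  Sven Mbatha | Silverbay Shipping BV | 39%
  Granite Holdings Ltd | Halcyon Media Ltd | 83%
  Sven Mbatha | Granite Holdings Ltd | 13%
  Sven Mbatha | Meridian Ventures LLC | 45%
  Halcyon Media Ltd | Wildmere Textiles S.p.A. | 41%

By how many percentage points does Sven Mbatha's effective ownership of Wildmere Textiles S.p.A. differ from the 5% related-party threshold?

Chain via Meridian Ventures LLC → Orion Realty LP (R2): 45% × 82% × 12% = 4.428% of Wildmere Textiles S.p.A.
Chain via Silverbay Shipping BV → Ridgefield Foods Inc. (R2): 39% × 77% × 13% = 3.9039% of Wildmere Textiles S.p.A.
Chain via Granite Holdings Ltd → Halcyon Media Ltd (R2): 13% × 83% × 41% = 4.4239% of Wildmere Textiles S.p.A.
Direct interest in Wildmere Textiles S.p.A: 8%.
Aggregating (R1): 4.428% + 3.9039% + 4.4239% + 8% = 20.7558%.
20.7558% exceeds the 5% threshold by 15.7558 percentage points.

15.7558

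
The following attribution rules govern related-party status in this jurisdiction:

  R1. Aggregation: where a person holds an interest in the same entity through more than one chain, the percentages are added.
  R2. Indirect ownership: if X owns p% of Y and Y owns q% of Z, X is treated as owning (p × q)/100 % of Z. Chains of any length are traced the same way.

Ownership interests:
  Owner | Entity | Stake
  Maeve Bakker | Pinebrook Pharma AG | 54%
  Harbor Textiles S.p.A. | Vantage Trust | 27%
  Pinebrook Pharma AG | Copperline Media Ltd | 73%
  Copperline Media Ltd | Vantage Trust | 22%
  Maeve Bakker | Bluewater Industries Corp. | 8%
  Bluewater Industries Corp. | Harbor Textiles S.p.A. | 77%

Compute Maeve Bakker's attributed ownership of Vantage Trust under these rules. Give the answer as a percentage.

Chain via Bluewater Industries Corp. → Harbor Textiles S.p.A. (R2): 8% × 77% × 27% = 1.6632% of Vantage Trust.
Chain via Pinebrook Pharma AG → Copperline Media Ltd (R2): 54% × 73% × 22% = 8.6724% of Vantage Trust.
Aggregating (R1): 1.6632% + 8.6724% = 10.3356%.

10.3356%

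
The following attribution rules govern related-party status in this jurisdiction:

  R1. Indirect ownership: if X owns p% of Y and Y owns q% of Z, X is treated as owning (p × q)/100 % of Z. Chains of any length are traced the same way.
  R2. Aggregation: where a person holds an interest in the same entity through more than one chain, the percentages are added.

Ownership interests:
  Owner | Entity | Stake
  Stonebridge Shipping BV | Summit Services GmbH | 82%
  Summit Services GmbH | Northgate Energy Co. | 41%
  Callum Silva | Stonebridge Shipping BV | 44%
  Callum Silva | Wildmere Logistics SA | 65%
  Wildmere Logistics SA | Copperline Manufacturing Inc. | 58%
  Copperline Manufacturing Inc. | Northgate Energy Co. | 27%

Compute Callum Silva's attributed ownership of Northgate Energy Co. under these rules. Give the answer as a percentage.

24.9718%

Chain via Stonebridge Shipping BV → Summit Services GmbH (R1): 44% × 82% × 41% = 14.7928% of Northgate Energy Co.
Chain via Wildmere Logistics SA → Copperline Manufacturing Inc. (R1): 65% × 58% × 27% = 10.179% of Northgate Energy Co.
Aggregating (R2): 14.7928% + 10.179% = 24.9718%.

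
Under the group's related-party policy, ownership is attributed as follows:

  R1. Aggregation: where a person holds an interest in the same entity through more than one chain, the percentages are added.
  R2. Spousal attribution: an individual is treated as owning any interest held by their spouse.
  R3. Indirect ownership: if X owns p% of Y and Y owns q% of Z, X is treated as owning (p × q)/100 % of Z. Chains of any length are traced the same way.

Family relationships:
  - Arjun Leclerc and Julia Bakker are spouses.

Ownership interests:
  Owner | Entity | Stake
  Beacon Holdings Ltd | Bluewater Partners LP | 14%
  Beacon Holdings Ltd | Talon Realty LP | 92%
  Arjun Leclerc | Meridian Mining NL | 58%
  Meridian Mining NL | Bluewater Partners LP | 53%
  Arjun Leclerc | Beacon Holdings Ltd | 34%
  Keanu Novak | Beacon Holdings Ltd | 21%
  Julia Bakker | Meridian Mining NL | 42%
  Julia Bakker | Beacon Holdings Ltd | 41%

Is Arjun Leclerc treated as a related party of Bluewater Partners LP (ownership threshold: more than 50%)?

Yes

By spousal attribution (R2), Arjun Leclerc is treated as also owning Julia Bakker's interest in Beacon Holdings Ltd, giving 34% + 41% = 75%.
By spousal attribution (R2), Arjun Leclerc is treated as also owning Julia Bakker's interest in Meridian Mining NL, giving 58% + 42% = 100%.
Chain via Beacon Holdings Ltd (R3): 75% × 14% = 10.5% of Bluewater Partners LP.
Chain via Meridian Mining NL (R3): 100% × 53% = 53% of Bluewater Partners LP.
Aggregating (R1): 10.5% + 53% = 63.5%.
63.5% exceeds the 50% threshold, so Arjun is a related party to Bluewater Partners LP.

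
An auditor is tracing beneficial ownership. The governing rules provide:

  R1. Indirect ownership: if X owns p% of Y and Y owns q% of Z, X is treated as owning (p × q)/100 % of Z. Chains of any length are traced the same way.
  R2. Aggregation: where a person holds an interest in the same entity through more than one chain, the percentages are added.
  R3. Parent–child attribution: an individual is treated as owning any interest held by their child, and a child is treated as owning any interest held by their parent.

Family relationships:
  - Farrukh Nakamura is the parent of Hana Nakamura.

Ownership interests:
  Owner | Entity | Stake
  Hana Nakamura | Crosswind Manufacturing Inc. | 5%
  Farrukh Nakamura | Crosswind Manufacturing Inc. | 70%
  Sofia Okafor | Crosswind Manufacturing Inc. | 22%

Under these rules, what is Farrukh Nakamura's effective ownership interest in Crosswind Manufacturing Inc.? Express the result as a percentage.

By parent–child attribution (R3), Farrukh Nakamura is treated as also owning Hana Nakamura's interest in Crosswind Manufacturing Inc, giving 70% + 5% = 75%.
Direct interest in Crosswind Manufacturing Inc: 75%.

75%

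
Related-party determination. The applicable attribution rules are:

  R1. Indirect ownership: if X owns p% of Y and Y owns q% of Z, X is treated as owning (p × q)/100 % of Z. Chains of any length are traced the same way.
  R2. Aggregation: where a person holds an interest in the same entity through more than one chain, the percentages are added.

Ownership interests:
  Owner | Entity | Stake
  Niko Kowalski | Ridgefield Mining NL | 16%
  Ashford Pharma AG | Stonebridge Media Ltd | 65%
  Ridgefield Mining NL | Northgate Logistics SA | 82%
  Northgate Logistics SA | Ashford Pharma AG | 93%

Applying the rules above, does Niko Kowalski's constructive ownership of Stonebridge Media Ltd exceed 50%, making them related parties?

No

Chain via Ridgefield Mining NL → Northgate Logistics SA → Ashford Pharma AG (R1): 16% × 82% × 93% × 65% = 7.93104% of Stonebridge Media Ltd.
7.93104% does not exceed the 50% threshold, so Niko is not a related party to Stonebridge Media Ltd.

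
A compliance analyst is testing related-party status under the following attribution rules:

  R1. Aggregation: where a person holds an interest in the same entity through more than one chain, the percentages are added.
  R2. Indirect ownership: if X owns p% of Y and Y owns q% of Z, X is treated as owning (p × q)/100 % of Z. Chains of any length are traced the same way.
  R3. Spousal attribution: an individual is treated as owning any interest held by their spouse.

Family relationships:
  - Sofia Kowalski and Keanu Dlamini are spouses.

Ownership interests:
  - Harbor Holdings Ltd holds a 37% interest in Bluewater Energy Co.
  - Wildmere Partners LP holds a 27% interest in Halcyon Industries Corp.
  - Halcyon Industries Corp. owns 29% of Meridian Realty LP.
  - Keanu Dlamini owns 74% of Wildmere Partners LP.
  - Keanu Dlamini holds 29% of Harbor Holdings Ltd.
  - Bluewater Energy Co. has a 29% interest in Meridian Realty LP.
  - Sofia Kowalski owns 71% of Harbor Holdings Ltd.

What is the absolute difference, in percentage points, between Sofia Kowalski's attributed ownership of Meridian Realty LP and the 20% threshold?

By spousal attribution (R3), Sofia Kowalski is treated as also owning Keanu Dlamini's interest in Harbor Holdings Ltd, giving 71% + 29% = 100%.
By spousal attribution (R3), Sofia Kowalski is treated as owning Keanu Dlamini's 74% interest in Wildmere Partners LP.
Chain via Harbor Holdings Ltd → Bluewater Energy Co. (R2): 100% × 37% × 29% = 10.73% of Meridian Realty LP.
Chain via Wildmere Partners LP → Halcyon Industries Corp. (R2): 74% × 27% × 29% = 5.7942% of Meridian Realty LP.
Aggregating (R1): 10.73% + 5.7942% = 16.5242%.
16.5242% falls short of the 20% threshold by 3.4758 percentage points.

3.4758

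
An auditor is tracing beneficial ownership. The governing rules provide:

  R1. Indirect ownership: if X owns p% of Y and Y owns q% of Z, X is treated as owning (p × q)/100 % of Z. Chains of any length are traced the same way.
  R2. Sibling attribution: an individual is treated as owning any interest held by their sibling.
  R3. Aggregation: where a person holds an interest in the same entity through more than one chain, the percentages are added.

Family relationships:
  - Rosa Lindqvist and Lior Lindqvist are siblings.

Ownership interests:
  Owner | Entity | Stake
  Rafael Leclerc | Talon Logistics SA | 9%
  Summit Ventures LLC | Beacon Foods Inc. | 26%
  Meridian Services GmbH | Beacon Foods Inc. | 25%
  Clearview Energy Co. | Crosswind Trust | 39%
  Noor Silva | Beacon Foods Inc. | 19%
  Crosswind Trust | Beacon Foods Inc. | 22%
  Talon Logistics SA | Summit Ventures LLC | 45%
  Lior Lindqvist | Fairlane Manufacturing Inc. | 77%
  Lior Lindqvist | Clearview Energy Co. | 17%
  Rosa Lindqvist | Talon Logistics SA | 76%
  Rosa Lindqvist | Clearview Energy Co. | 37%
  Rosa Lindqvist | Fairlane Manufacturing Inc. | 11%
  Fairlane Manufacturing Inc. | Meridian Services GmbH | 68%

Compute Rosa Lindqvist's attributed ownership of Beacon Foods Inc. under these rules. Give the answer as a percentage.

By sibling attribution (R2), Rosa Lindqvist is treated as also owning Lior Lindqvist's interest in Fairlane Manufacturing Inc, giving 11% + 77% = 88%.
By sibling attribution (R2), Rosa Lindqvist is treated as also owning Lior Lindqvist's interest in Clearview Energy Co, giving 37% + 17% = 54%.
Chain via Talon Logistics SA → Summit Ventures LLC (R1): 76% × 45% × 26% = 8.892% of Beacon Foods Inc.
Chain via Fairlane Manufacturing Inc. → Meridian Services GmbH (R1): 88% × 68% × 25% = 14.96% of Beacon Foods Inc.
Chain via Clearview Energy Co. → Crosswind Trust (R1): 54% × 39% × 22% = 4.6332% of Beacon Foods Inc.
Aggregating (R3): 8.892% + 14.96% + 4.6332% = 28.4852%.

28.4852%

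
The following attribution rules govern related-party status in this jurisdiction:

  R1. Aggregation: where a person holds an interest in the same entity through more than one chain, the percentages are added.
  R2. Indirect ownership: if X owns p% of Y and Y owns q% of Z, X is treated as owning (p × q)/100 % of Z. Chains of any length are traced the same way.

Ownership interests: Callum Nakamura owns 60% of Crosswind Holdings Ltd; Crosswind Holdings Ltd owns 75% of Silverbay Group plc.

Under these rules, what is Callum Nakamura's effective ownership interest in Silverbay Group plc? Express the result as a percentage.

45%

Chain via Crosswind Holdings Ltd (R2): 60% × 75% = 45% of Silverbay Group plc.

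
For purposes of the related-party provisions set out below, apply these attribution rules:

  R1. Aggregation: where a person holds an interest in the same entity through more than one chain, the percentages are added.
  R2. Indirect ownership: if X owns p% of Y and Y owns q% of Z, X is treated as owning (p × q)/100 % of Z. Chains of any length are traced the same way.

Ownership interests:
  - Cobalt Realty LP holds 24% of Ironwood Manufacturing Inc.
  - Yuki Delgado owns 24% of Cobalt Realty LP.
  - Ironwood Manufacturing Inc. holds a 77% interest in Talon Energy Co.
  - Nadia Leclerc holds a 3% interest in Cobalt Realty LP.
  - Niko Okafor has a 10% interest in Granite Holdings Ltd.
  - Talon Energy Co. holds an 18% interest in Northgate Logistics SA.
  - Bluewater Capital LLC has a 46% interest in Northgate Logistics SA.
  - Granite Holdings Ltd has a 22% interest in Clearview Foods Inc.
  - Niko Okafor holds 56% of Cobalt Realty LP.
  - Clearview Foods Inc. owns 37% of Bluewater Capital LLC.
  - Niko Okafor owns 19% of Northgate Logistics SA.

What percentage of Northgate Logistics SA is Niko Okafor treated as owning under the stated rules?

21.237224%

Chain via Cobalt Realty LP → Ironwood Manufacturing Inc. → Talon Energy Co. (R2): 56% × 24% × 77% × 18% = 1.862784% of Northgate Logistics SA.
Chain via Granite Holdings Ltd → Clearview Foods Inc. → Bluewater Capital LLC (R2): 10% × 22% × 37% × 46% = 0.37444% of Northgate Logistics SA.
Direct interest in Northgate Logistics SA: 19%.
Aggregating (R1): 1.862784% + 0.37444% + 19% = 21.237224%.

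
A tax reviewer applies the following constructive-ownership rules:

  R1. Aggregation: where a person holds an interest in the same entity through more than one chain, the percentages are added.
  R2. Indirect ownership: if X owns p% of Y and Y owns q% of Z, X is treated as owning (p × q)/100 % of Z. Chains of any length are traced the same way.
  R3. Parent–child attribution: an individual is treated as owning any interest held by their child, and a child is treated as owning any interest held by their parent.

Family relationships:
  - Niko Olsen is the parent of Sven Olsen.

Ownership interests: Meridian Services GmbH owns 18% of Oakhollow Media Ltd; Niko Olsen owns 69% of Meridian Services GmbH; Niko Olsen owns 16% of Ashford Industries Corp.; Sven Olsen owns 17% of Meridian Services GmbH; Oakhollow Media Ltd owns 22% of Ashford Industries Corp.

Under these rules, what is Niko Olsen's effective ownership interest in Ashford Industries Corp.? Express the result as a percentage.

By parent–child attribution (R3), Niko Olsen is treated as also owning Sven Olsen's interest in Meridian Services GmbH, giving 69% + 17% = 86%.
Chain via Meridian Services GmbH → Oakhollow Media Ltd (R2): 86% × 18% × 22% = 3.4056% of Ashford Industries Corp.
Direct interest in Ashford Industries Corp: 16%.
Aggregating (R1): 3.4056% + 16% = 19.4056%.

19.4056%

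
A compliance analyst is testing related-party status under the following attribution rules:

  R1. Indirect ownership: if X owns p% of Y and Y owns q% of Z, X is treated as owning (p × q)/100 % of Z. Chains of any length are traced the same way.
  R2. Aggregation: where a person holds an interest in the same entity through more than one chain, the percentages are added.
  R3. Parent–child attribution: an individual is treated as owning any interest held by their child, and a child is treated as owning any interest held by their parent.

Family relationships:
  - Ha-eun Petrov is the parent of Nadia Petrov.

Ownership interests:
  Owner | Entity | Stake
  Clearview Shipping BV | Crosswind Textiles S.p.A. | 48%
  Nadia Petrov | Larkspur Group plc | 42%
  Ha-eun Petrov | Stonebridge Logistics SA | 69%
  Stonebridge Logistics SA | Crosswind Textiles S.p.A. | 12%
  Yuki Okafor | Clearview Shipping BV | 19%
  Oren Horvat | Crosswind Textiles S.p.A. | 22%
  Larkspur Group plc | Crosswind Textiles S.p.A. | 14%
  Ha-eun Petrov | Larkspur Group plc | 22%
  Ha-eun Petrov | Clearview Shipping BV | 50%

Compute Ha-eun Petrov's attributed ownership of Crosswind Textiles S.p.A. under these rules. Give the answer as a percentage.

41.24%

By parent–child attribution (R3), Ha-eun Petrov is treated as also owning Nadia Petrov's interest in Larkspur Group plc, giving 22% + 42% = 64%.
Chain via Stonebridge Logistics SA (R1): 69% × 12% = 8.28% of Crosswind Textiles S.p.A.
Chain via Clearview Shipping BV (R1): 50% × 48% = 24% of Crosswind Textiles S.p.A.
Chain via Larkspur Group plc (R1): 64% × 14% = 8.96% of Crosswind Textiles S.p.A.
Aggregating (R2): 8.28% + 24% + 8.96% = 41.24%.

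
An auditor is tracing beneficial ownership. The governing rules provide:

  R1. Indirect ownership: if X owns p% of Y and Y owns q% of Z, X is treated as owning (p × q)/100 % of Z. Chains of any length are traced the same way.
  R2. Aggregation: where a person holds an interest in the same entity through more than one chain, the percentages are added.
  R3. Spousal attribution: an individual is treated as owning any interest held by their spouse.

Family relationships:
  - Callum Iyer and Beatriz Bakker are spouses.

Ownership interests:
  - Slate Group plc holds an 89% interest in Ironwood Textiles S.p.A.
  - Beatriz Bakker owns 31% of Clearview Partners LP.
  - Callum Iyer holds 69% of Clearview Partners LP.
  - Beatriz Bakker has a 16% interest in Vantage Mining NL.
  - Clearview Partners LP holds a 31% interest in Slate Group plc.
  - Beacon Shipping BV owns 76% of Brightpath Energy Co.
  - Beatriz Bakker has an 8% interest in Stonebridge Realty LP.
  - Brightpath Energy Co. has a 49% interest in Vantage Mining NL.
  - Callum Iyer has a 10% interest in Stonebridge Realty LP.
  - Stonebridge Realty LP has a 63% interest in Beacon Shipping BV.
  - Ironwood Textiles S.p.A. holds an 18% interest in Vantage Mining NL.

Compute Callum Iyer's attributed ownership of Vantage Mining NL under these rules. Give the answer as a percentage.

25.189216%

By spousal attribution (R3), Callum Iyer is treated as also owning Beatriz Bakker's interest in Clearview Partners LP, giving 69% + 31% = 100%.
By spousal attribution (R3), Callum Iyer is treated as also owning Beatriz Bakker's interest in Stonebridge Realty LP, giving 10% + 8% = 18%.
By spousal attribution (R3), Callum Iyer is treated as owning Beatriz Bakker's 16% interest in Vantage Mining NL.
Chain via Clearview Partners LP → Slate Group plc → Ironwood Textiles S.p.A. (R1): 100% × 31% × 89% × 18% = 4.9662% of Vantage Mining NL.
Chain via Stonebridge Realty LP → Beacon Shipping BV → Brightpath Energy Co. (R1): 18% × 63% × 76% × 49% = 4.223016% of Vantage Mining NL.
Direct interest in Vantage Mining NL: 16%.
Aggregating (R2): 4.9662% + 4.223016% + 16% = 25.189216%.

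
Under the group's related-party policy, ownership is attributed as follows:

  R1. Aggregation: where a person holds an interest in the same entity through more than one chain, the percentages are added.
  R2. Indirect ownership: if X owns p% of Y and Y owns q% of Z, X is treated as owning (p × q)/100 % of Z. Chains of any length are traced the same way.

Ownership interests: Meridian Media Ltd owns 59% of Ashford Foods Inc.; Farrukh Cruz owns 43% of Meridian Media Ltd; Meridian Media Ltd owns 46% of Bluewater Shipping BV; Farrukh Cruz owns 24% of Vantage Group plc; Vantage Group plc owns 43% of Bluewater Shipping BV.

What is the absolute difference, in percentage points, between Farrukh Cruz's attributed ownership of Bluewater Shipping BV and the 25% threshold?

5.1

Chain via Vantage Group plc (R2): 24% × 43% = 10.32% of Bluewater Shipping BV.
Chain via Meridian Media Ltd (R2): 43% × 46% = 19.78% of Bluewater Shipping BV.
Aggregating (R1): 10.32% + 19.78% = 30.1%.
30.1% exceeds the 25% threshold by 5.1 percentage points.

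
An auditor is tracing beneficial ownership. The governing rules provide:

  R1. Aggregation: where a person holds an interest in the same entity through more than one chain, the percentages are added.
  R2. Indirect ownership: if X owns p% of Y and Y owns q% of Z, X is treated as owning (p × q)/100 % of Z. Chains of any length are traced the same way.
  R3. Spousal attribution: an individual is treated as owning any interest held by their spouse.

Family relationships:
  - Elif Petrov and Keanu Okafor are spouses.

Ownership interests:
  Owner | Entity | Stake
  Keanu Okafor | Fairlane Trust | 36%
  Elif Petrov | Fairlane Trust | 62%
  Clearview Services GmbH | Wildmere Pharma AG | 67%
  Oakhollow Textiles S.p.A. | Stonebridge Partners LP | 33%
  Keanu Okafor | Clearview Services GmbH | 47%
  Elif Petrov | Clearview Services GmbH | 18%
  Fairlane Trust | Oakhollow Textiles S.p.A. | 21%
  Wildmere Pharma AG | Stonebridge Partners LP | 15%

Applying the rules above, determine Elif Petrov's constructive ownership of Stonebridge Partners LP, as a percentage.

By spousal attribution (R3), Elif Petrov is treated as also owning Keanu Okafor's interest in Clearview Services GmbH, giving 18% + 47% = 65%.
By spousal attribution (R3), Elif Petrov is treated as also owning Keanu Okafor's interest in Fairlane Trust, giving 62% + 36% = 98%.
Chain via Clearview Services GmbH → Wildmere Pharma AG (R2): 65% × 67% × 15% = 6.5325% of Stonebridge Partners LP.
Chain via Fairlane Trust → Oakhollow Textiles S.p.A. (R2): 98% × 21% × 33% = 6.7914% of Stonebridge Partners LP.
Aggregating (R1): 6.5325% + 6.7914% = 13.3239%.

13.3239%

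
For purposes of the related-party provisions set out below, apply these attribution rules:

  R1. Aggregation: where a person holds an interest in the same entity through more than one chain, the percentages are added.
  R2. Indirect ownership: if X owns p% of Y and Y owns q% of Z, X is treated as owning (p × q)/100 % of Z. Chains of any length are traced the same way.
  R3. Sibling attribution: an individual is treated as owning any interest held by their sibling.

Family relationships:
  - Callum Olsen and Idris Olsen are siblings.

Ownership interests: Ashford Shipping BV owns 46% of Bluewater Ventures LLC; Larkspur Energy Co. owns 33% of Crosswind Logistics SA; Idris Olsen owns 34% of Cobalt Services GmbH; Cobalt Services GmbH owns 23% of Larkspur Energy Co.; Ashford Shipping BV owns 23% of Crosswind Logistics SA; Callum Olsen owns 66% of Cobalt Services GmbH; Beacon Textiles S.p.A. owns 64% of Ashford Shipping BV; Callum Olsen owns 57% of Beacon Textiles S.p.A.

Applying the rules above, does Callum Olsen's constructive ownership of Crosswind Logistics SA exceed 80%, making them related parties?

By sibling attribution (R3), Callum Olsen is treated as also owning Idris Olsen's interest in Cobalt Services GmbH, giving 66% + 34% = 100%.
Chain via Cobalt Services GmbH → Larkspur Energy Co. (R2): 100% × 23% × 33% = 7.59% of Crosswind Logistics SA.
Chain via Beacon Textiles S.p.A. → Ashford Shipping BV (R2): 57% × 64% × 23% = 8.3904% of Crosswind Logistics SA.
Aggregating (R1): 7.59% + 8.3904% = 15.9804%.
15.9804% does not exceed the 80% threshold, so Callum is not a related party to Crosswind Logistics SA.

No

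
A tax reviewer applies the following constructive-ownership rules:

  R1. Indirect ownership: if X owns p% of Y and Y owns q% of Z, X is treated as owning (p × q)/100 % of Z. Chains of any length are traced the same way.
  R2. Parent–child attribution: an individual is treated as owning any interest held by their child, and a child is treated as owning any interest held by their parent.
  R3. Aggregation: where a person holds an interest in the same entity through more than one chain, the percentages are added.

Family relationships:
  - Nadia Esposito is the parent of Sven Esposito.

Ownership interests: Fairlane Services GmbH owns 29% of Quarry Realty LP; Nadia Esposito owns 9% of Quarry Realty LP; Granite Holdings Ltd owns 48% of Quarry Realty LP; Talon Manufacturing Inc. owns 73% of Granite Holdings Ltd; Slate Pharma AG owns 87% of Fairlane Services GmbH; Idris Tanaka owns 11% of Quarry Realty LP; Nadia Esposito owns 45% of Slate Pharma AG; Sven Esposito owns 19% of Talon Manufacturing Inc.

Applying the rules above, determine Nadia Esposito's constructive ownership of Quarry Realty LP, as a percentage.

By parent–child attribution (R2), Nadia Esposito is treated as owning Sven Esposito's 19% interest in Talon Manufacturing Inc.
Chain via Slate Pharma AG → Fairlane Services GmbH (R1): 45% × 87% × 29% = 11.3535% of Quarry Realty LP.
Direct interest in Quarry Realty LP: 9%.
Chain via Talon Manufacturing Inc. → Granite Holdings Ltd (R1): 19% × 73% × 48% = 6.6576% of Quarry Realty LP.
Aggregating (R3): 11.3535% + 9% + 6.6576% = 27.0111%.

27.0111%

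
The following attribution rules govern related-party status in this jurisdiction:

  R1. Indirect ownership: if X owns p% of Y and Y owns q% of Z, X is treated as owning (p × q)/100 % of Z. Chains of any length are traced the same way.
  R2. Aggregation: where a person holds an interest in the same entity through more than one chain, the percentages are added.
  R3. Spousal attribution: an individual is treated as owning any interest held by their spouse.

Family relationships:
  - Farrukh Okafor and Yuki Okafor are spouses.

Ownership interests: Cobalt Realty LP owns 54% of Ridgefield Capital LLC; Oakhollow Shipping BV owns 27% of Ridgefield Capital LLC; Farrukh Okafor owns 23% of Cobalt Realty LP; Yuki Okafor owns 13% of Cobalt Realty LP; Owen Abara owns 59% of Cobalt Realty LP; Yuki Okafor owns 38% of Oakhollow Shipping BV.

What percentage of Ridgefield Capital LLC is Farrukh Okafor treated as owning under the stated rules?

By spousal attribution (R3), Farrukh Okafor is treated as also owning Yuki Okafor's interest in Cobalt Realty LP, giving 23% + 13% = 36%.
By spousal attribution (R3), Farrukh Okafor is treated as owning Yuki Okafor's 38% interest in Oakhollow Shipping BV.
Chain via Cobalt Realty LP (R1): 36% × 54% = 19.44% of Ridgefield Capital LLC.
Chain via Oakhollow Shipping BV (R1): 38% × 27% = 10.26% of Ridgefield Capital LLC.
Aggregating (R2): 19.44% + 10.26% = 29.7%.

29.7%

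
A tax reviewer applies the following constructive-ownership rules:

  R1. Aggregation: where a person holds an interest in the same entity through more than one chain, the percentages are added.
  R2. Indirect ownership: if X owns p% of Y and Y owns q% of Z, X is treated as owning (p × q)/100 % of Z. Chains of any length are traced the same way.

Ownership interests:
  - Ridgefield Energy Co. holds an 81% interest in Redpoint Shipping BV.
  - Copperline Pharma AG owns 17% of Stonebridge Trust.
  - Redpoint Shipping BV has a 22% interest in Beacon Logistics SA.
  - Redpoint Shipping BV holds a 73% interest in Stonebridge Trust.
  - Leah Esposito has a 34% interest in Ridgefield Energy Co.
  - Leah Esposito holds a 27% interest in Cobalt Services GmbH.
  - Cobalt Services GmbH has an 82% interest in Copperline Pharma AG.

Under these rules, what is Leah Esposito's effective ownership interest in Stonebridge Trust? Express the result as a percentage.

23.868%

Chain via Cobalt Services GmbH → Copperline Pharma AG (R2): 27% × 82% × 17% = 3.7638% of Stonebridge Trust.
Chain via Ridgefield Energy Co. → Redpoint Shipping BV (R2): 34% × 81% × 73% = 20.1042% of Stonebridge Trust.
Aggregating (R1): 3.7638% + 20.1042% = 23.868%.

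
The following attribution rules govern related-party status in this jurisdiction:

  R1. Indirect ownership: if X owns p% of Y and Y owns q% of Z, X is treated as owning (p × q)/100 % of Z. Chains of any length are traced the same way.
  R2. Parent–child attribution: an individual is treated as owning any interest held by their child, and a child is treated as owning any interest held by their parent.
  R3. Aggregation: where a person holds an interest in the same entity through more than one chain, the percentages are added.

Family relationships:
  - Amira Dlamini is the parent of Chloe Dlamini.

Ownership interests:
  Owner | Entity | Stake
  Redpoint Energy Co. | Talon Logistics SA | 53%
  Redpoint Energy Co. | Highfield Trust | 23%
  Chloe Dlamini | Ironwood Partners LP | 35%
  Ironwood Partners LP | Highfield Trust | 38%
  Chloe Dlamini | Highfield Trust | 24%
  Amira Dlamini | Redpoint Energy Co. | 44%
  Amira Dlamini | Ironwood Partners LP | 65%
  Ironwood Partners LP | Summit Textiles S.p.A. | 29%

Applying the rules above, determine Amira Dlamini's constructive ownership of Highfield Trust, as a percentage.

72.12%

By parent–child attribution (R2), Amira Dlamini is treated as also owning Chloe Dlamini's interest in Ironwood Partners LP, giving 65% + 35% = 100%.
By parent–child attribution (R2), Amira Dlamini is treated as owning Chloe Dlamini's 24% interest in Highfield Trust.
Chain via Redpoint Energy Co. (R1): 44% × 23% = 10.12% of Highfield Trust.
Chain via Ironwood Partners LP (R1): 100% × 38% = 38% of Highfield Trust.
Direct interest in Highfield Trust: 24%.
Aggregating (R3): 10.12% + 38% + 24% = 72.12%.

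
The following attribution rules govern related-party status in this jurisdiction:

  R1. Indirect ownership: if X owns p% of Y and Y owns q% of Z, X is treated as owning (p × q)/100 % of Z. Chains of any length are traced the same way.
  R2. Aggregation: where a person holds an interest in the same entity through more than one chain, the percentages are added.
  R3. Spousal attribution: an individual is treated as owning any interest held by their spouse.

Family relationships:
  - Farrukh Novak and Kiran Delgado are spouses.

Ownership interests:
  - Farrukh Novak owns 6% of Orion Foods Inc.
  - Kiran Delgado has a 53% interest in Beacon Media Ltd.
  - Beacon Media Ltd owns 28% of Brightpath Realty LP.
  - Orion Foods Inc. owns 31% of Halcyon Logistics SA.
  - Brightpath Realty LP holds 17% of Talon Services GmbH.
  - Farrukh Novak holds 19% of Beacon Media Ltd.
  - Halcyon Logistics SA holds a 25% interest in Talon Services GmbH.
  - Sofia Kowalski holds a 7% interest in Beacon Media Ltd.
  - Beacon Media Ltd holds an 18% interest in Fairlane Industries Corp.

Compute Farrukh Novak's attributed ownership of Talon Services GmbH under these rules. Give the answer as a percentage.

By spousal attribution (R3), Farrukh Novak is treated as also owning Kiran Delgado's interest in Beacon Media Ltd, giving 19% + 53% = 72%.
Chain via Beacon Media Ltd → Brightpath Realty LP (R1): 72% × 28% × 17% = 3.4272% of Talon Services GmbH.
Chain via Orion Foods Inc. → Halcyon Logistics SA (R1): 6% × 31% × 25% = 0.465% of Talon Services GmbH.
Aggregating (R2): 3.4272% + 0.465% = 3.8922%.

3.8922%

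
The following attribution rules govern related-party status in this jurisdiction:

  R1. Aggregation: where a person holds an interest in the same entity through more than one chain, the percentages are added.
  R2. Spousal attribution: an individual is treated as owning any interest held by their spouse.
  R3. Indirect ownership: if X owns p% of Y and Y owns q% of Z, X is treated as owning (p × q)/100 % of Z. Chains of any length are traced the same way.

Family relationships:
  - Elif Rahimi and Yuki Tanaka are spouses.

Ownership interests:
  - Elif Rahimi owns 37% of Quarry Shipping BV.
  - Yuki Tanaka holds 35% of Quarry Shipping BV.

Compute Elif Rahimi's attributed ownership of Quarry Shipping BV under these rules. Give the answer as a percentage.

72%

By spousal attribution (R2), Elif Rahimi is treated as also owning Yuki Tanaka's interest in Quarry Shipping BV, giving 37% + 35% = 72%.
Direct interest in Quarry Shipping BV: 72%.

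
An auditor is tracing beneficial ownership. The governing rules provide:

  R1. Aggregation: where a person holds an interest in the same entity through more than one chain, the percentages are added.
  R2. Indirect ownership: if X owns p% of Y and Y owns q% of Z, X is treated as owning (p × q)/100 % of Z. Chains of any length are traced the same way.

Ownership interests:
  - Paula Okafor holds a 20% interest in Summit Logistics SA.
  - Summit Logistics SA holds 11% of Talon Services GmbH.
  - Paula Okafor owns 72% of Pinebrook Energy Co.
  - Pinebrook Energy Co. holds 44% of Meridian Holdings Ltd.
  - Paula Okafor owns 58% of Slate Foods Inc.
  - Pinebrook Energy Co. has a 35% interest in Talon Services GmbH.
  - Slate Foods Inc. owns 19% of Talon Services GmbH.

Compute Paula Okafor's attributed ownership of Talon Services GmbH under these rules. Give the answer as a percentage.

Chain via Slate Foods Inc. (R2): 58% × 19% = 11.02% of Talon Services GmbH.
Chain via Pinebrook Energy Co. (R2): 72% × 35% = 25.2% of Talon Services GmbH.
Chain via Summit Logistics SA (R2): 20% × 11% = 2.2% of Talon Services GmbH.
Aggregating (R1): 11.02% + 25.2% + 2.2% = 38.42%.

38.42%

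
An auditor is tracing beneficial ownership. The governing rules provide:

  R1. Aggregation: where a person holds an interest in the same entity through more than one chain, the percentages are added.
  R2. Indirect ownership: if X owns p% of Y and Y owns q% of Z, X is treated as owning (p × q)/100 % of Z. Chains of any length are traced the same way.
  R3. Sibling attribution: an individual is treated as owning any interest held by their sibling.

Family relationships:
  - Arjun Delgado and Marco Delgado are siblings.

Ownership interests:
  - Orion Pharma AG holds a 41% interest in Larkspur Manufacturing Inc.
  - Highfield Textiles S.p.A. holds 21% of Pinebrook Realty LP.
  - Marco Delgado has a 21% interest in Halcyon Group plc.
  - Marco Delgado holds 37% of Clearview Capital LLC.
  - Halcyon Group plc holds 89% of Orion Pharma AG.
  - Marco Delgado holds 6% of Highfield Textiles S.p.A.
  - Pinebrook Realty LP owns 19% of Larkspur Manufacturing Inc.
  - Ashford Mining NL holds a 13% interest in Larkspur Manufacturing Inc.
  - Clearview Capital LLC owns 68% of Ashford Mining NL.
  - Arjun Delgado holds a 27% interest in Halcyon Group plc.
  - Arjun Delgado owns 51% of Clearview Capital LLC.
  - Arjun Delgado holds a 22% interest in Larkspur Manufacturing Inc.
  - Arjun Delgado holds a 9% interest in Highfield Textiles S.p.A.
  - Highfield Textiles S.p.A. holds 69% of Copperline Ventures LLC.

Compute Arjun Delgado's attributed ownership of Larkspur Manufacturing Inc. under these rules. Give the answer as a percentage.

47.8929%

By sibling attribution (R3), Arjun Delgado is treated as also owning Marco Delgado's interest in Clearview Capital LLC, giving 51% + 37% = 88%.
By sibling attribution (R3), Arjun Delgado is treated as also owning Marco Delgado's interest in Halcyon Group plc, giving 27% + 21% = 48%.
By sibling attribution (R3), Arjun Delgado is treated as also owning Marco Delgado's interest in Highfield Textiles S.p.A, giving 9% + 6% = 15%.
Chain via Clearview Capital LLC → Ashford Mining NL (R2): 88% × 68% × 13% = 7.7792% of Larkspur Manufacturing Inc.
Chain via Halcyon Group plc → Orion Pharma AG (R2): 48% × 89% × 41% = 17.5152% of Larkspur Manufacturing Inc.
Chain via Highfield Textiles S.p.A. → Pinebrook Realty LP (R2): 15% × 21% × 19% = 0.5985% of Larkspur Manufacturing Inc.
Direct interest in Larkspur Manufacturing Inc: 22%.
Aggregating (R1): 7.7792% + 17.5152% + 0.5985% + 22% = 47.8929%.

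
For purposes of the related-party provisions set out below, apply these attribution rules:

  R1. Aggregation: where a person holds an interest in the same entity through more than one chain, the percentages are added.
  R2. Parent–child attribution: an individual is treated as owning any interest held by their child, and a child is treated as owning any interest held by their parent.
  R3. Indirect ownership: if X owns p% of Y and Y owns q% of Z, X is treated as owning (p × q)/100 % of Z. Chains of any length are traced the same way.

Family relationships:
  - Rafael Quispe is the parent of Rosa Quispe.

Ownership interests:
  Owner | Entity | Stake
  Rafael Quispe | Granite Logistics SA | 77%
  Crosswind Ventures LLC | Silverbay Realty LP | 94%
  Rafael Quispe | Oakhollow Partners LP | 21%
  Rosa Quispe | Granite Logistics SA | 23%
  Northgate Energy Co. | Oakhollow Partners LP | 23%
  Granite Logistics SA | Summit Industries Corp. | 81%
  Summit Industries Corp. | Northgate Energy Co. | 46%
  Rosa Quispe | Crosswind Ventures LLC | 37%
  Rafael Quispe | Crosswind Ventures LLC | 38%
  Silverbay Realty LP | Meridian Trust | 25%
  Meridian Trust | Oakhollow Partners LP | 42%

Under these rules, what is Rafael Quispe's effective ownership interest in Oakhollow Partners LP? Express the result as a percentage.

36.9723%

By parent–child attribution (R2), Rafael Quispe is treated as also owning Rosa Quispe's interest in Crosswind Ventures LLC, giving 38% + 37% = 75%.
By parent–child attribution (R2), Rafael Quispe is treated as also owning Rosa Quispe's interest in Granite Logistics SA, giving 77% + 23% = 100%.
Chain via Crosswind Ventures LLC → Silverbay Realty LP → Meridian Trust (R3): 75% × 94% × 25% × 42% = 7.4025% of Oakhollow Partners LP.
Chain via Granite Logistics SA → Summit Industries Corp. → Northgate Energy Co. (R3): 100% × 81% × 46% × 23% = 8.5698% of Oakhollow Partners LP.
Direct interest in Oakhollow Partners LP: 21%.
Aggregating (R1): 7.4025% + 8.5698% + 21% = 36.9723%.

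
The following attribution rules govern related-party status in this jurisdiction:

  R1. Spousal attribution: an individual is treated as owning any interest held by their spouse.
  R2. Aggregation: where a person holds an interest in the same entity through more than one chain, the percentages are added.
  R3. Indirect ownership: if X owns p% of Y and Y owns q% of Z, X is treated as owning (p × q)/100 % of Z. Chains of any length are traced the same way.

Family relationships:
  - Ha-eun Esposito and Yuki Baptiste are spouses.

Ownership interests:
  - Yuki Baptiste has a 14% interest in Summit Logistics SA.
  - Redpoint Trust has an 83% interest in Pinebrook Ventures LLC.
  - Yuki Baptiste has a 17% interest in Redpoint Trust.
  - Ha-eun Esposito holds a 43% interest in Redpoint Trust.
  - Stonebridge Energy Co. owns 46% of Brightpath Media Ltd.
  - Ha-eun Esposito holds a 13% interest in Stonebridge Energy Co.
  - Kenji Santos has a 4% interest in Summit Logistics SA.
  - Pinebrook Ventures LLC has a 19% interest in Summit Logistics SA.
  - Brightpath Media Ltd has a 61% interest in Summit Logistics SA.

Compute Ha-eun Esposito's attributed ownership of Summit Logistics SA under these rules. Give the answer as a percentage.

27.1098%

By spousal attribution (R1), Ha-eun Esposito is treated as also owning Yuki Baptiste's interest in Redpoint Trust, giving 43% + 17% = 60%.
By spousal attribution (R1), Ha-eun Esposito is treated as owning Yuki Baptiste's 14% interest in Summit Logistics SA.
Chain via Redpoint Trust → Pinebrook Ventures LLC (R3): 60% × 83% × 19% = 9.462% of Summit Logistics SA.
Chain via Stonebridge Energy Co. → Brightpath Media Ltd (R3): 13% × 46% × 61% = 3.6478% of Summit Logistics SA.
Direct interest in Summit Logistics SA: 14%.
Aggregating (R2): 9.462% + 3.6478% + 14% = 27.1098%.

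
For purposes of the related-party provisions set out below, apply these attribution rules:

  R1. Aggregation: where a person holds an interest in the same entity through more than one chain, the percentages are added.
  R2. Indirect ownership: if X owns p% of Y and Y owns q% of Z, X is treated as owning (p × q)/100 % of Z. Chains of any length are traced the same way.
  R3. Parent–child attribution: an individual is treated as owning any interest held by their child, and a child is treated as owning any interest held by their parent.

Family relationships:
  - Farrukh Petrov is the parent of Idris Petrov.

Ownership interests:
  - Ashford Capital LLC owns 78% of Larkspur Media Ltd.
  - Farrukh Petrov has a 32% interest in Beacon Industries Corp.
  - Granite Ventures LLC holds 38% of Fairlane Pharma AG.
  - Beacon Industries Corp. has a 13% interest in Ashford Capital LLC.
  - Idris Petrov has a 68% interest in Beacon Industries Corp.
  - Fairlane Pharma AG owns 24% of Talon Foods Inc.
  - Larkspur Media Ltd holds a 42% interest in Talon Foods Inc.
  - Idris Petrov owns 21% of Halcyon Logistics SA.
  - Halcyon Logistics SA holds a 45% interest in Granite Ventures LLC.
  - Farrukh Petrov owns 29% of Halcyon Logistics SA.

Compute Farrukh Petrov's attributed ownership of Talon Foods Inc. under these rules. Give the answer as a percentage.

6.3108%

By parent–child attribution (R3), Farrukh Petrov is treated as also owning Idris Petrov's interest in Halcyon Logistics SA, giving 29% + 21% = 50%.
By parent–child attribution (R3), Farrukh Petrov is treated as also owning Idris Petrov's interest in Beacon Industries Corp, giving 32% + 68% = 100%.
Chain via Halcyon Logistics SA → Granite Ventures LLC → Fairlane Pharma AG (R2): 50% × 45% × 38% × 24% = 2.052% of Talon Foods Inc.
Chain via Beacon Industries Corp. → Ashford Capital LLC → Larkspur Media Ltd (R2): 100% × 13% × 78% × 42% = 4.2588% of Talon Foods Inc.
Aggregating (R1): 2.052% + 4.2588% = 6.3108%.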